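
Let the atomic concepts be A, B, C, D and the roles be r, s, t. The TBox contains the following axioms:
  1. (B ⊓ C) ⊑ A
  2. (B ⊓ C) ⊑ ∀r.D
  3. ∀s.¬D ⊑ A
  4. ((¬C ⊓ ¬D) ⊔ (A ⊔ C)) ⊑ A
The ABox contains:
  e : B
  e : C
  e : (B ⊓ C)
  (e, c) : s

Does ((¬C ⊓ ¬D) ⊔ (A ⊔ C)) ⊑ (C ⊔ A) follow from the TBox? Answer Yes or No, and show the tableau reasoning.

1. ((¬C ⊓ ¬D) ⊔ (A ⊔ C)) ⊑ (C ⊔ A)  ⇔  (((¬C ⊓ ¬D) ⊔ (A ⊔ C)) ⊓ (¬C ⊓ ¬A)) unsat w.r.t. T
   all branches close; clash {A, ¬A} at x₀
2. Hence ((¬C ⊓ ¬D) ⊔ (A ⊔ C)) ⊑ (C ⊔ A): entailed.

Yes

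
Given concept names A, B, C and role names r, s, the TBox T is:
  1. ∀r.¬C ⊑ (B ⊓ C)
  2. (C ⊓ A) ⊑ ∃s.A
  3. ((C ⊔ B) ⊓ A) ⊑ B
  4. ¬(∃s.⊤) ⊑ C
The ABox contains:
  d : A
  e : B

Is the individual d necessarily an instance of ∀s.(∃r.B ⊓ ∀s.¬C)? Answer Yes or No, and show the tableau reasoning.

No

1. d : ∀s.(∃r.B ⊓ ∀s.¬C)?  L(d) = {A} ∪ {∃s.(∀r.¬B ⊔ ∃s.C)}
   open: L(d) ⊇ {A, ¬B, ¬C, ∃r.C, ∃s.(∀r.¬B ⊔ ∃s.C), …} (+ ∃-successors) — d ∉ ∀s.(∃r.B ⊓ ∀s.¬C) possible
2. Hence d : ∀s.(∃r.B ⊓ ∀s.¬C): not entailed.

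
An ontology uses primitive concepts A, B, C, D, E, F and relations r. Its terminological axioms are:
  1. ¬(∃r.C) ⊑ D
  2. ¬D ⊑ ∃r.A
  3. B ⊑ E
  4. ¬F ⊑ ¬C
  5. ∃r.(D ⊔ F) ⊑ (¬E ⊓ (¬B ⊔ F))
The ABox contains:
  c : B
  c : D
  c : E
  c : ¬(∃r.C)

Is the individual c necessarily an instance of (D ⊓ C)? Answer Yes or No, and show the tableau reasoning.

No

1. c : (D ⊓ C)?  L(c) = {B, D, E, ¬(∃r.C)} ∪ {(¬D ⊔ ¬C)}
   open: L(c) ⊇ {B, D, E, F, ¬C, …} — c ∉ (D ⊓ C) possible
2. Hence c : (D ⊓ C): not entailed.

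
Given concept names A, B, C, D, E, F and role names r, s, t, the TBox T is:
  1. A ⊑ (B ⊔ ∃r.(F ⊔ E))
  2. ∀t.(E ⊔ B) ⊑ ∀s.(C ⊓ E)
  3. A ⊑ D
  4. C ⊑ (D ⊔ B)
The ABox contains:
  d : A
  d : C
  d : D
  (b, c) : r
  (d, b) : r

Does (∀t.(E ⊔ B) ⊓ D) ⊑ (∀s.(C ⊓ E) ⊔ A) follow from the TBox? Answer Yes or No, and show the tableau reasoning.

Yes

1. (∀t.(E ⊔ B) ⊓ D) ⊑ (∀s.(C ⊓ E) ⊔ A)  ⇔  ((∀t.(E ⊔ B) ⊓ D) ⊓ (∃s.(¬C ⊔ ¬E) ⊓ ¬A)) unsat w.r.t. T
   all branches close; clash {E, ¬E} at an ∃-successor
2. Hence (∀t.(E ⊔ B) ⊓ D) ⊑ (∀s.(C ⊓ E) ⊔ A): entailed.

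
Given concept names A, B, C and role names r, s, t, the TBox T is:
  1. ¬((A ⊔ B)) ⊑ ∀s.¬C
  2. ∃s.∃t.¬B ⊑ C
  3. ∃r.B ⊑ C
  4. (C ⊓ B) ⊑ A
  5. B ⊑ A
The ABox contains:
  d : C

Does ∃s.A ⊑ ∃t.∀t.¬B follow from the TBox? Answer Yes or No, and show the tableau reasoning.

No

1. ∃s.A ⊑ ∃t.∀t.¬B  ⇔  (∃s.A ⊓ ∀t.∃t.B) unsat w.r.t. T
   open: L(x₀) ⊇ {A, ¬B, ∀r.¬B, ∀s.∀t.B, ∀t.∃t.B, …} (+ ∃-successors)
2. Hence ∃s.A ⊑ ∃t.∀t.¬B: not entailed.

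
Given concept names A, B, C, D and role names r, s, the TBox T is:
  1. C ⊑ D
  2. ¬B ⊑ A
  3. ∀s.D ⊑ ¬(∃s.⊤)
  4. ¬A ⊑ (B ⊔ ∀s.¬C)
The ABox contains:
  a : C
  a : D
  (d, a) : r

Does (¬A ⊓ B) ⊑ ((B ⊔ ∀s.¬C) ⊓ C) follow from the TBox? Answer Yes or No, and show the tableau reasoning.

1. (¬A ⊓ B) ⊑ ((B ⊔ ∀s.¬C) ⊓ C)  ⇔  ((¬A ⊓ B) ⊓ ((¬B ⊓ ∃s.C) ⊔ ¬C)) unsat w.r.t. T
   apply at x₀: ¬A⊑(B ⊔ ∀s.¬C)
   open: L(x₀) ⊇ {B, ¬A, ¬C, ∃s.¬D} (+ ∃-successors)
2. Hence (¬A ⊓ B) ⊑ ((B ⊔ ∀s.¬C) ⊓ C): not entailed.

No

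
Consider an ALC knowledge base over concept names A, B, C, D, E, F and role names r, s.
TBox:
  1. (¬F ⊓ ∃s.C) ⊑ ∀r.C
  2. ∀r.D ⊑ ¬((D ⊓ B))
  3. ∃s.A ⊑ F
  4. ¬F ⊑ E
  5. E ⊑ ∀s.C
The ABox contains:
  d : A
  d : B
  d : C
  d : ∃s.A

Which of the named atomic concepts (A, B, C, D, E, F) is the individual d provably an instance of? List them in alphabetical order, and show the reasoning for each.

{A, B, C, F}

1. d : A?  L(d) = {A, B, C, ∃s.A} ∪ {¬A}
   clash {A, ¬A} at d — d ∈ A
2. d : B?  L(d) = {A, B, C, ∃s.A} ∪ {¬B}
   clash {B, ¬B} at d — d ∈ B
3. d : C?  L(d) = {A, B, C, ∃s.A} ∪ {¬C}
   clash {C, ¬C} at d — d ∈ C
4. d : D?  L(d) = {A, B, C, ∃s.A} ∪ {¬D}
   apply at d: ∃s.A⊑F
   open: L(d) ⊇ {A, B, C, F, ¬D, …} (+ ∃-successors) — d ∉ D possible
5. d : E?  L(d) = {A, B, C, ∃s.A} ∪ {¬E}
   apply at d: ∃s.A⊑F
   open: L(d) ⊇ {A, B, C, F, ¬E, …} (+ ∃-successors) — d ∉ E possible
6. d : F?  L(d) = {A, B, C, ∃s.A} ∪ {¬F}
   clash {F, ¬F} at d — d ∈ F
7. Entailed for d: {A, B, C, F}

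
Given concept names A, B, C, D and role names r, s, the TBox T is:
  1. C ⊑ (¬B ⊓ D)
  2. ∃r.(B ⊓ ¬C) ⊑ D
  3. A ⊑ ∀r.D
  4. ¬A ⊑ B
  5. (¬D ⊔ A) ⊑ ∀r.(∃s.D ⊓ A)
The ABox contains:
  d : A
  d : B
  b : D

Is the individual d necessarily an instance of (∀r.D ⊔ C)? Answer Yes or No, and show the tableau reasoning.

1. d : (∀r.D ⊔ C)?  L(d) = {A, B} ∪ {(∃r.¬D ⊓ ¬C)}
   clash {D, ¬D} at an ∃-successor — d ∈ (∀r.D ⊔ C)
2. Hence d : (∀r.D ⊔ C): entailed.

Yes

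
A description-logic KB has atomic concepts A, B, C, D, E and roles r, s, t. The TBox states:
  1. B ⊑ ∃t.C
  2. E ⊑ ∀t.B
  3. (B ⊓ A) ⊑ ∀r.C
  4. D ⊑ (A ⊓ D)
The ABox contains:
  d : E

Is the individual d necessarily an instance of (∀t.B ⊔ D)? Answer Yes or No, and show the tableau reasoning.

Yes

1. d : (∀t.B ⊔ D)?  L(d) = {E} ∪ {(∃t.¬B ⊓ ¬D)}
   clash {B, ¬B} at an ∃-successor — d ∈ (∀t.B ⊔ D)
2. Hence d : (∀t.B ⊔ D): entailed.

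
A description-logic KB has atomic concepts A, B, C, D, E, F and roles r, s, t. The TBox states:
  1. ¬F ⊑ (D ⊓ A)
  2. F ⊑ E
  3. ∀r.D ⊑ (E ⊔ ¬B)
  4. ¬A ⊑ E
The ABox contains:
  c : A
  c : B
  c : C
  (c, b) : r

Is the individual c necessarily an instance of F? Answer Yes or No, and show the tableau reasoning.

No

1. c : F?  L(c) = {A, B, C} ∪ {¬F}
   apply at c: ¬F⊑(D ⊓ A)
   open: L(c) ⊇ {A, B, C, D, ¬F, …} (+ ∃-successors) — c ∉ F possible
2. Hence c : F: not entailed.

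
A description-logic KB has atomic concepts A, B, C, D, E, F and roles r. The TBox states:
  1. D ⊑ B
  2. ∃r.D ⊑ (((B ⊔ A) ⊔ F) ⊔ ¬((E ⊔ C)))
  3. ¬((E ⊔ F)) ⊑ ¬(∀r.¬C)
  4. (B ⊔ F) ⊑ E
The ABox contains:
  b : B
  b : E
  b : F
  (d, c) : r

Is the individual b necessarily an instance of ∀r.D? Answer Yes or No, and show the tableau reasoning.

1. b : ∀r.D?  L(b) = {B, E, F} ∪ {∃r.¬D}
   open: L(b) ⊇ {B, E, F, ∀r.¬D, ∃r.¬D} (+ ∃-successors) — b ∉ ∀r.D possible
2. Hence b : ∀r.D: not entailed.

No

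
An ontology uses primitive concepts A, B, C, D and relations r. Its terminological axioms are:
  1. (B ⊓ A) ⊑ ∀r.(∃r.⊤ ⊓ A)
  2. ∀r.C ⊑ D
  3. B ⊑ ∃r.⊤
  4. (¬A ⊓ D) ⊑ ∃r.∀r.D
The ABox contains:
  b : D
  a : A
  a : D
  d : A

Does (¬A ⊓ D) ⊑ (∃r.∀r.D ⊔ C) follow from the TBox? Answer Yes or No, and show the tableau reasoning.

Yes

1. (¬A ⊓ D) ⊑ (∃r.∀r.D ⊔ C)  ⇔  ((¬A ⊓ D) ⊓ (∀r.∃r.¬D ⊓ ¬C)) unsat w.r.t. T
   all branches close; clash {D, ¬D} at an ∃-successor
2. Hence (¬A ⊓ D) ⊑ (∃r.∀r.D ⊔ C): entailed.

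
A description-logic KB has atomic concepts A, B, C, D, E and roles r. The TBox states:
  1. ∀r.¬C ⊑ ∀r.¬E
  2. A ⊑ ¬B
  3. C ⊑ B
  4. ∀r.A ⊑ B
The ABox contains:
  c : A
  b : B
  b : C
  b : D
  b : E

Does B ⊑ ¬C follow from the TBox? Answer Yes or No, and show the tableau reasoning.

No

1. B ⊑ ¬C  ⇔  (B ⊓ C) unsat w.r.t. T
   open: L(x₀) ⊇ {B, C, ¬A, ∃r.C} (+ ∃-successors)
2. Hence B ⊑ ¬C: not entailed.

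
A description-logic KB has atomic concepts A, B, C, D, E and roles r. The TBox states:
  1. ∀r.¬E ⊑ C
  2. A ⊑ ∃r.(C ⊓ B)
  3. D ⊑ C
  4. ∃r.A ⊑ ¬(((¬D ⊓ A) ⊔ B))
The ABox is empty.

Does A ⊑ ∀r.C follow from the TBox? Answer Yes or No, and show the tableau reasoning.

1. A ⊑ ∀r.C  ⇔  (A ⊓ ∃r.¬C) unsat w.r.t. T
   apply at x₀: A⊑∃r.(C ⊓ B)
   open: L(x₀) ⊇ {A, ¬D, ∀r.¬A, ∃r.(C ⊓ B), ∃r.E, …} (+ ∃-successors)
2. Hence A ⊑ ∀r.C: not entailed.

No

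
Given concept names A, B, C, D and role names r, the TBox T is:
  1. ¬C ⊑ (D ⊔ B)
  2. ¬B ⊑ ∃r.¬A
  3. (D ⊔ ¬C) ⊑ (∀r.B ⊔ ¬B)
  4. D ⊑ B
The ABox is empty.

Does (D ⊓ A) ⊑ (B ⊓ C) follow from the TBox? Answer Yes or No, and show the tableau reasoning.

1. (D ⊓ A) ⊑ (B ⊓ C)  ⇔  ((D ⊓ A) ⊓ (¬B ⊔ ¬C)) unsat w.r.t. T
   apply at x₀: D⊑B
   open: L(x₀) ⊇ {A, B, D, ¬C, ∀r.B}
2. Hence (D ⊓ A) ⊑ (B ⊓ C): not entailed.

No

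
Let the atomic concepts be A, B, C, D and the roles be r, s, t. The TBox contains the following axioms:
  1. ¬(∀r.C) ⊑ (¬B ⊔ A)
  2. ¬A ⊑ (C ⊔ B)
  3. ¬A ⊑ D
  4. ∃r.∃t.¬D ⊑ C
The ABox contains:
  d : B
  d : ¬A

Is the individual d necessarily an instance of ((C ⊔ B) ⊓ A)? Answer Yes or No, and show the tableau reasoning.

1. d : ((C ⊔ B) ⊓ A)?  L(d) = {B, ¬A} ∪ {((¬C ⊓ ¬B) ⊔ ¬A)}
   apply at d: ¬A⊑(C ⊔ B); ¬A⊑D
   open: L(d) ⊇ {B, D, ¬A, ∀r.C, ∀r.∀t.D} — d ∉ ((C ⊔ B) ⊓ A) possible
2. Hence d : ((C ⊔ B) ⊓ A): not entailed.

No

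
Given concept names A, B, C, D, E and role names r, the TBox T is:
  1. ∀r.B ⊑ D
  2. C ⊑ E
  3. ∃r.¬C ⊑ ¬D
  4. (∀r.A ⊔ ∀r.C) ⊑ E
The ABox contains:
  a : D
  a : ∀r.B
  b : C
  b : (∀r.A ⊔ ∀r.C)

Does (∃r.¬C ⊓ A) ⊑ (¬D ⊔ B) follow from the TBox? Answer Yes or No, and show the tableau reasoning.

Yes

1. (∃r.¬C ⊓ A) ⊑ (¬D ⊔ B)  ⇔  ((∃r.¬C ⊓ A) ⊓ (D ⊓ ¬B)) unsat w.r.t. T
   all branches close; clash {D, ¬D} at x₀
2. Hence (∃r.¬C ⊓ A) ⊑ (¬D ⊔ B): entailed.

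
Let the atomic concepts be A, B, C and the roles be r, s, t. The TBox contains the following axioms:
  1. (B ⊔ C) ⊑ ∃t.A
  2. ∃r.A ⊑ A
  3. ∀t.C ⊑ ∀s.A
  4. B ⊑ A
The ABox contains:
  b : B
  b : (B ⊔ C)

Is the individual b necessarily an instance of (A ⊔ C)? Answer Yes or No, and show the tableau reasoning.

1. b : (A ⊔ C)?  L(b) = {B, (B ⊔ C)} ∪ {(¬A ⊓ ¬C)}
   clash {A, ¬A} at b — b ∈ (A ⊔ C)
2. Hence b : (A ⊔ C): entailed.

Yes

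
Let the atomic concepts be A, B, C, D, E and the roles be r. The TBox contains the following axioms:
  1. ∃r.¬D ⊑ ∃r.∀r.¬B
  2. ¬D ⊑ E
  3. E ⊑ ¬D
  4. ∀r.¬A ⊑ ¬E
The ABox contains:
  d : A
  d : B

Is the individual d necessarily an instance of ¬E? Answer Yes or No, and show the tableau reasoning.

1. d : ¬E?  L(d) = {A, B} ∪ {E}
   apply at d: E⊑¬D
   open: L(d) ⊇ {A, B, E, ¬D, ∀r.D, …} (+ ∃-successors) — d ∉ ¬E possible
2. Hence d : ¬E: not entailed.

No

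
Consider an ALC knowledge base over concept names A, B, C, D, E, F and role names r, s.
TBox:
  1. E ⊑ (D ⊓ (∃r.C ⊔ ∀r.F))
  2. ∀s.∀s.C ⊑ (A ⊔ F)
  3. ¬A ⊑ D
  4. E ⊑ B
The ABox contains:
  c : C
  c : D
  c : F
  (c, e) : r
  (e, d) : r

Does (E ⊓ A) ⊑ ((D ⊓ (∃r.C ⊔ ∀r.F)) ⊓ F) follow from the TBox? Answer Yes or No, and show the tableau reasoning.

1. (E ⊓ A) ⊑ ((D ⊓ (∃r.C ⊔ ∀r.F)) ⊓ F)  ⇔  ((E ⊓ A) ⊓ ((¬D ⊔ (∀r.¬C ⊓ ∃r.¬F)) ⊔ ¬F)) unsat w.r.t. T
   apply at x₀: E⊑(D ⊓ (∃r.C ⊔ ∀r.F)); E⊑B
   open: L(x₀) ⊇ {A, B, D, E, ¬F, …} (+ ∃-successors)
2. Hence (E ⊓ A) ⊑ ((D ⊓ (∃r.C ⊔ ∀r.F)) ⊓ F): not entailed.

No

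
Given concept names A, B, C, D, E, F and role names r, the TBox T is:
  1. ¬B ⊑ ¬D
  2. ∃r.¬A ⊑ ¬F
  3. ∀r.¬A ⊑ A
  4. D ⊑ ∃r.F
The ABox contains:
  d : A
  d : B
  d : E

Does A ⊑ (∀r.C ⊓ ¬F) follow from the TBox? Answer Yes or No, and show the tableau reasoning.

No

1. A ⊑ (∀r.C ⊓ ¬F)  ⇔  (A ⊓ (∃r.¬C ⊔ F)) unsat w.r.t. T
   open: L(x₀) ⊇ {A, B, ¬D, ∀r.A, ∃r.¬C} (+ ∃-successors)
2. Hence A ⊑ (∀r.C ⊓ ¬F): not entailed.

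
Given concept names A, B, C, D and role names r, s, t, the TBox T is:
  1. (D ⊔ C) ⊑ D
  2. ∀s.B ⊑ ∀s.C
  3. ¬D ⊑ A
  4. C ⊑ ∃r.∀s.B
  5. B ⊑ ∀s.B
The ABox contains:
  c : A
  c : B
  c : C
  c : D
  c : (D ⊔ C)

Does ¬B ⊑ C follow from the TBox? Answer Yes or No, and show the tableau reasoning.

1. ¬B ⊑ C  ⇔  (¬B ⊓ ¬C) unsat w.r.t. T
   open: L(x₀) ⊇ {D, ¬B, ¬C, ∃s.¬B} (+ ∃-successors)
2. Hence ¬B ⊑ C: not entailed.

No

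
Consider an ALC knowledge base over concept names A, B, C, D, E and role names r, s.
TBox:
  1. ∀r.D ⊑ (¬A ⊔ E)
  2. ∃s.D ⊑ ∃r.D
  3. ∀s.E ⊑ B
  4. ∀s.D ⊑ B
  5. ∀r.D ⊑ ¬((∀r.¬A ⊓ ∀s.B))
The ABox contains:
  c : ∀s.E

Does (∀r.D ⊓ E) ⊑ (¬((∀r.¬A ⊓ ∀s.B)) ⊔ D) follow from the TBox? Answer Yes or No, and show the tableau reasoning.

Yes

1. (∀r.D ⊓ E) ⊑ (¬((∀r.¬A ⊓ ∀s.B)) ⊔ D)  ⇔  ((∀r.D ⊓ E) ⊓ ((∀r.¬A ⊓ ∀s.B) ⊓ ¬D)) unsat w.r.t. T
   all branches close; clash {B, ¬B} at an ∃-successor
2. Hence (∀r.D ⊓ E) ⊑ (¬((∀r.¬A ⊓ ∀s.B)) ⊔ D): entailed.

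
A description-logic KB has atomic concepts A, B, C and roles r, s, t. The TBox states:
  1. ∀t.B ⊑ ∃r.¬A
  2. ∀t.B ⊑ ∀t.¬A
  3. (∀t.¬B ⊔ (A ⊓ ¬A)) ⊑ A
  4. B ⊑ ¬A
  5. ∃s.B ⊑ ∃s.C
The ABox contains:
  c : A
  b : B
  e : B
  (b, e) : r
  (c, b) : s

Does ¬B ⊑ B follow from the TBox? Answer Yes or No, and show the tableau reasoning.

1. ¬B ⊑ B  ⇔  (¬B ⊓ ¬B) unsat w.r.t. T
   open: L(x₀) ⊇ {¬A, ¬B, ∀s.¬B, ∃t.B, ∃t.¬B} (+ ∃-successors)
2. Hence ¬B ⊑ B: not entailed.

No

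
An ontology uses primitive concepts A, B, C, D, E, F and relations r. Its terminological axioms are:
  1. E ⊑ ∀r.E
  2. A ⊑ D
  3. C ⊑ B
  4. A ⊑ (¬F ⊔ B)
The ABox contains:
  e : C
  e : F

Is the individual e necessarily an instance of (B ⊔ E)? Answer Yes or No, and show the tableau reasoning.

1. e : (B ⊔ E)?  L(e) = {C, F} ∪ {(¬B ⊓ ¬E)}
   clash {B, ¬B} at e — e ∈ (B ⊔ E)
2. Hence e : (B ⊔ E): entailed.

Yes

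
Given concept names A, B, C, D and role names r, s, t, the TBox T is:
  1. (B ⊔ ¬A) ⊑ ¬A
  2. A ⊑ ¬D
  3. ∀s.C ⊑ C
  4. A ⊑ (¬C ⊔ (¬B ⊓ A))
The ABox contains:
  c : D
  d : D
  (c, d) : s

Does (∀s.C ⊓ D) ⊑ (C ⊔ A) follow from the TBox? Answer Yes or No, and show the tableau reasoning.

1. (∀s.C ⊓ D) ⊑ (C ⊔ A)  ⇔  ((∀s.C ⊓ D) ⊓ (¬C ⊓ ¬A)) unsat w.r.t. T
   all branches close; clash {C, ¬C} at x₀
2. Hence (∀s.C ⊓ D) ⊑ (C ⊔ A): entailed.

Yes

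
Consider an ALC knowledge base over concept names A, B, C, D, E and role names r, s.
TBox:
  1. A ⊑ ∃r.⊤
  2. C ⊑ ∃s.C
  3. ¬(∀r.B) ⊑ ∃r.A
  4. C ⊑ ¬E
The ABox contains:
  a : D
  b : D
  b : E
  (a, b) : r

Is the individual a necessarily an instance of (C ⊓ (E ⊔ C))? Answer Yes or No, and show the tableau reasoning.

1. a : (C ⊓ (E ⊔ C))?  L(a) = {D} ∪ {(¬C ⊔ (¬E ⊓ ¬C))}
   open: L(a) ⊇ {D, ¬A, ¬C, ∀r.B} — a ∉ (C ⊓ (E ⊔ C)) possible
2. Hence a : (C ⊓ (E ⊔ C)): not entailed.

No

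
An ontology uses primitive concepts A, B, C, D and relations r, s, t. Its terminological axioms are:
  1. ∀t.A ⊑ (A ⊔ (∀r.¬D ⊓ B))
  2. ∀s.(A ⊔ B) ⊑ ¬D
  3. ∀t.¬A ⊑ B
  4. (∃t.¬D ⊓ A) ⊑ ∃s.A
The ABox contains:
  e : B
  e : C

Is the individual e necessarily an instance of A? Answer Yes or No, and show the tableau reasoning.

No

1. e : A?  L(e) = {B, C} ∪ {¬A}
   open: L(e) ⊇ {B, C, ¬A, ∃s.(¬A ⊓ ¬B), ∃t.¬A} (+ ∃-successors) — e ∉ A possible
2. Hence e : A: not entailed.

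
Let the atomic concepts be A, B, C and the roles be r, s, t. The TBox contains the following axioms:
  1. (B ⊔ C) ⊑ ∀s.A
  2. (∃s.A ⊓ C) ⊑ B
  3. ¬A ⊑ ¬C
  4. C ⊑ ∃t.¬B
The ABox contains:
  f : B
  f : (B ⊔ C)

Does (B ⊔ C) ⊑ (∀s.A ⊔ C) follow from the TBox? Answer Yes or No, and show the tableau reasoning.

1. (B ⊔ C) ⊑ (∀s.A ⊔ C)  ⇔  ((B ⊔ C) ⊓ (∃s.¬A ⊓ ¬C)) unsat w.r.t. T
   all branches close; clash {C, ¬C} at x₀
2. Hence (B ⊔ C) ⊑ (∀s.A ⊔ C): entailed.

Yes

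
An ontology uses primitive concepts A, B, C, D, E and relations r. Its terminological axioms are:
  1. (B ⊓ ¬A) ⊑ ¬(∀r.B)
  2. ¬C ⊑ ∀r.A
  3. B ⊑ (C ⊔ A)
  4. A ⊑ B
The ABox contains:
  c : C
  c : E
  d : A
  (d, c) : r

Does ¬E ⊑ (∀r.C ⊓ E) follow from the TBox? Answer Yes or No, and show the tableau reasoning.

No

1. ¬E ⊑ (∀r.C ⊓ E)  ⇔  (¬E ⊓ (∃r.¬C ⊔ ¬E)) unsat w.r.t. T
   open: L(x₀) ⊇ {C, ¬A, ¬B, ¬E}
2. Hence ¬E ⊑ (∀r.C ⊓ E): not entailed.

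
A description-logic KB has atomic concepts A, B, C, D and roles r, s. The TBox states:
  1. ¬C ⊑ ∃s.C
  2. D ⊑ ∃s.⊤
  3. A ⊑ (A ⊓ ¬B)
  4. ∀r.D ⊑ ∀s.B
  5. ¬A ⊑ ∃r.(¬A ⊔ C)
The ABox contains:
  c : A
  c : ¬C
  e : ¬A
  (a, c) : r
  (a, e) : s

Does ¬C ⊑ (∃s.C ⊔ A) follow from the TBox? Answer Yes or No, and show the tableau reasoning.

Yes

1. ¬C ⊑ (∃s.C ⊔ A)  ⇔  (¬C ⊓ (∀s.¬C ⊓ ¬A)) unsat w.r.t. T
   all branches close; clash {C, ¬C} at an ∃-successor
2. Hence ¬C ⊑ (∃s.C ⊔ A): entailed.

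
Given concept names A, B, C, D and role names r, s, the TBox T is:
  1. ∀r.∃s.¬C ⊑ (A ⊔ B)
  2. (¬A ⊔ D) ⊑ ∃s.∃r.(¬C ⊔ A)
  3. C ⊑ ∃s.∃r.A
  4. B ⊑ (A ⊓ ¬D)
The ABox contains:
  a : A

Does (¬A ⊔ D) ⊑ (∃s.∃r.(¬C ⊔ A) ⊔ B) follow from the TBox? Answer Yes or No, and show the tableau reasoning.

1. (¬A ⊔ D) ⊑ (∃s.∃r.(¬C ⊔ A) ⊔ B)  ⇔  ((¬A ⊔ D) ⊓ (∀s.∀r.(C ⊓ ¬A) ⊓ ¬B)) unsat w.r.t. T
   all branches close; clash {B, ¬B} at x₀
2. Hence (¬A ⊔ D) ⊑ (∃s.∃r.(¬C ⊔ A) ⊔ B): entailed.

Yes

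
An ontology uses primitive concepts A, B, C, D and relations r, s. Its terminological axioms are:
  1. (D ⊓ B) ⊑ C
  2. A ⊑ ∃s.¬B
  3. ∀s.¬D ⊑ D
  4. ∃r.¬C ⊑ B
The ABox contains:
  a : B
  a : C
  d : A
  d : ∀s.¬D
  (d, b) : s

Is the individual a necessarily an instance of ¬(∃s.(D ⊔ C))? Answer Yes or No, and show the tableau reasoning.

No

1. a : ¬(∃s.(D ⊔ C))?  L(a) = {B, C} ∪ {∃s.(D ⊔ C)}
   open: L(a) ⊇ {B, C, ¬A, ∃s.(D ⊔ C), ∃s.D} (+ ∃-successors) — a ∉ ¬(∃s.(D ⊔ C)) possible
2. Hence a : ¬(∃s.(D ⊔ C)): not entailed.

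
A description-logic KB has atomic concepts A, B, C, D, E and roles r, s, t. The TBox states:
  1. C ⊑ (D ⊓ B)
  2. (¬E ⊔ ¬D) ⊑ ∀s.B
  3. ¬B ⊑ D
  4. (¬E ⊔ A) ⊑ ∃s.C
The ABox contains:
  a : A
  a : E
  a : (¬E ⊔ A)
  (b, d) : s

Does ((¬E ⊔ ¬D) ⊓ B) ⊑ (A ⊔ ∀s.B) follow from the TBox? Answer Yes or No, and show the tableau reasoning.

Yes

1. ((¬E ⊔ ¬D) ⊓ B) ⊑ (A ⊔ ∀s.B)  ⇔  (((¬E ⊔ ¬D) ⊓ B) ⊓ (¬A ⊓ ∃s.¬B)) unsat w.r.t. T
   all branches close; clash {D, ¬D} at x₀
2. Hence ((¬E ⊔ ¬D) ⊓ B) ⊑ (A ⊔ ∀s.B): entailed.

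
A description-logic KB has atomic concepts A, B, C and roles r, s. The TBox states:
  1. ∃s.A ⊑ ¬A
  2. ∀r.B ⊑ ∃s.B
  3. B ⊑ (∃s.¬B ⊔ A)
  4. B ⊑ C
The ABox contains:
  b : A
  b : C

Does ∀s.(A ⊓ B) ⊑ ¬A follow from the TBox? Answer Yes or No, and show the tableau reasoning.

No

1. ∀s.(A ⊓ B) ⊑ ¬A  ⇔  (∀s.(A ⊓ B) ⊓ A) unsat w.r.t. T
   open: L(x₀) ⊇ {A, ¬B, ∀s.(A ⊓ B), ∀s.¬A, ∃r.¬B} (+ ∃-successors)
2. Hence ∀s.(A ⊓ B) ⊑ ¬A: not entailed.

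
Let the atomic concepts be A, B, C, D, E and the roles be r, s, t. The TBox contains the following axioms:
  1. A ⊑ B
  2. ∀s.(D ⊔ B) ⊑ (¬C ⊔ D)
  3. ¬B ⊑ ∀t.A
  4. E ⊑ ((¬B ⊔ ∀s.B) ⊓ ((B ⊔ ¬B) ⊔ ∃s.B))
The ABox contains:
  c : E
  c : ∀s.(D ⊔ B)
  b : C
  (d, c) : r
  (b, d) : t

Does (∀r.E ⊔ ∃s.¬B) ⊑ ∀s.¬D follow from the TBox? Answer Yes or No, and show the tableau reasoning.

No

1. (∀r.E ⊔ ∃s.¬B) ⊑ ∀s.¬D  ⇔  ((∀r.E ⊔ ∃s.¬B) ⊓ ∃s.D) unsat w.r.t. T
   open: L(x₀) ⊇ {B, ¬E, ∀r.E, ∃s.(¬D ⊓ ¬B), ∃s.D} (+ ∃-successors)
2. Hence (∀r.E ⊔ ∃s.¬B) ⊑ ∀s.¬D: not entailed.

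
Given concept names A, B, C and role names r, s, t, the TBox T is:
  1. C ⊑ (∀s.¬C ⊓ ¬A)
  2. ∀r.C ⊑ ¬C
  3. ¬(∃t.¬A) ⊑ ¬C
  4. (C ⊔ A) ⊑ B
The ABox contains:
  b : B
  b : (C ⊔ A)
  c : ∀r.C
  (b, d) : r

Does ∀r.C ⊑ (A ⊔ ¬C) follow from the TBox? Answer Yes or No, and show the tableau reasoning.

1. ∀r.C ⊑ (A ⊔ ¬C)  ⇔  (∀r.C ⊓ (¬A ⊓ C)) unsat w.r.t. T
   all branches close; clash {C, ¬C} at x₀
2. Hence ∀r.C ⊑ (A ⊔ ¬C): entailed.

Yes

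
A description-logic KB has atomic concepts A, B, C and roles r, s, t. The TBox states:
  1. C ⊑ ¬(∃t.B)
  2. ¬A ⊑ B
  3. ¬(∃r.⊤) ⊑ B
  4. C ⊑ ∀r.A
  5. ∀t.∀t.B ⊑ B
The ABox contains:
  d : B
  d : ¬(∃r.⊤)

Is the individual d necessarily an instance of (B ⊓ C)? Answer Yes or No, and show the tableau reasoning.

No

1. d : (B ⊓ C)?  L(d) = {B, ¬(∃r.⊤)} ∪ {(¬B ⊔ ¬C)}
   open: L(d) ⊇ {B, ¬C, ∀r.⊥} — d ∉ (B ⊓ C) possible
2. Hence d : (B ⊓ C): not entailed.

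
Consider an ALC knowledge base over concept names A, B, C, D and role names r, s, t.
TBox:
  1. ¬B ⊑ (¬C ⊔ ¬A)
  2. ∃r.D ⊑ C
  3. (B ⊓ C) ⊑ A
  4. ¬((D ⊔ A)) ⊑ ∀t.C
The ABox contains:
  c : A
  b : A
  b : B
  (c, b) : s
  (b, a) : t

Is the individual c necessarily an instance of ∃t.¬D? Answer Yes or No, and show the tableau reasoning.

No

1. c : ∃t.¬D?  L(c) = {A} ∪ {∀t.D}
   open: L(c) ⊇ {A, B, ∀r.¬D, ∀t.D} — c ∉ ∃t.¬D possible
2. Hence c : ∃t.¬D: not entailed.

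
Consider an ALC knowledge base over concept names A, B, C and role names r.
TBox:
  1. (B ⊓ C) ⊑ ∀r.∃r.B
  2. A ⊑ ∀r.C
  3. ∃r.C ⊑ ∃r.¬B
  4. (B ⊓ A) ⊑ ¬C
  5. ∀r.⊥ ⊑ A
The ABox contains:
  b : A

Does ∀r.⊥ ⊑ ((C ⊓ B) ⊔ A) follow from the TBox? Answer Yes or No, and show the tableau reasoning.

Yes

1. ∀r.⊥ ⊑ ((C ⊓ B) ⊔ A)  ⇔  (∀r.⊥ ⊓ ((¬C ⊔ ¬B) ⊓ ¬A)) unsat w.r.t. T
   all branches close; clash {A, ¬A} at x₀
2. Hence ∀r.⊥ ⊑ ((C ⊓ B) ⊔ A): entailed.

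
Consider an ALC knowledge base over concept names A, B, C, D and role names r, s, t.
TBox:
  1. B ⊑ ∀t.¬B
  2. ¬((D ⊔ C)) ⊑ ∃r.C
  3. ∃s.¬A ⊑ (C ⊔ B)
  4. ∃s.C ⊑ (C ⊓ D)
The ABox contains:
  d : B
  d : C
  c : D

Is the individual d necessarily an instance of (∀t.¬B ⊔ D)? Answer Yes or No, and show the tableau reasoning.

1. d : (∀t.¬B ⊔ D)?  L(d) = {B, C} ∪ {(∃t.B ⊓ ¬D)}
   clash {D, ¬D} at d — d ∈ (∀t.¬B ⊔ D)
2. Hence d : (∀t.¬B ⊔ D): entailed.

Yes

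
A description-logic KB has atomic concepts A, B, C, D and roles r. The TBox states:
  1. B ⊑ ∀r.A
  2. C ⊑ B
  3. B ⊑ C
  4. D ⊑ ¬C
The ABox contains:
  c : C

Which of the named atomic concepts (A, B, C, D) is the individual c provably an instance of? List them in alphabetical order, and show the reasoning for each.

{B, C}

1. c : A?  L(c) = {C} ∪ {¬A}
   apply at c: C⊑B
   open: L(c) ⊇ {B, C, ¬A, ¬D, ∀r.A} — c ∉ A possible
2. c : B?  L(c) = {C} ∪ {¬B}
   clash {B, ¬B} at c — c ∈ B
3. c : C?  L(c) = {C} ∪ {¬C}
   clash {C, ¬C} at c — c ∈ C
4. c : D?  L(c) = {C} ∪ {¬D}
   apply at c: C⊑B
   open: L(c) ⊇ {B, C, ¬D, ∀r.A} — c ∉ D possible
5. Entailed for c: {B, C}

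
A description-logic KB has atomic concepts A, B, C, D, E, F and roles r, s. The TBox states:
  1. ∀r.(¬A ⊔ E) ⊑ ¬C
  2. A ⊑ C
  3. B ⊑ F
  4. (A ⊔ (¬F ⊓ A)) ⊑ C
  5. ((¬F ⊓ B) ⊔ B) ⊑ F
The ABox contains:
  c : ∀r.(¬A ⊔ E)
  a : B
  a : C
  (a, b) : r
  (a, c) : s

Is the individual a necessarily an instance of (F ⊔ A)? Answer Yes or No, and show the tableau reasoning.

Yes

1. a : (F ⊔ A)?  L(a) = {B, C} ∪ {(¬F ⊓ ¬A)}
   clash {F, ¬F} at a — a ∈ (F ⊔ A)
2. Hence a : (F ⊔ A): entailed.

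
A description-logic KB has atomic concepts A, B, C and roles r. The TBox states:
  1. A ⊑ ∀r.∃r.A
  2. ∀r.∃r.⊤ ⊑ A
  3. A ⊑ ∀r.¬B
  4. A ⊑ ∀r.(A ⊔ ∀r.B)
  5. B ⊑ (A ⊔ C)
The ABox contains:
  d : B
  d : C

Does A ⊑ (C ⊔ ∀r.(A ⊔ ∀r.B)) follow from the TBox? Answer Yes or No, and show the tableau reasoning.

1. A ⊑ (C ⊔ ∀r.(A ⊔ ∀r.B))  ⇔  (A ⊓ (¬C ⊓ ∃r.(¬A ⊓ ∃r.¬B))) unsat w.r.t. T
   all branches close; clash {A, ¬A} at an ∃-successor
2. Hence A ⊑ (C ⊔ ∀r.(A ⊔ ∀r.B)): entailed.

Yes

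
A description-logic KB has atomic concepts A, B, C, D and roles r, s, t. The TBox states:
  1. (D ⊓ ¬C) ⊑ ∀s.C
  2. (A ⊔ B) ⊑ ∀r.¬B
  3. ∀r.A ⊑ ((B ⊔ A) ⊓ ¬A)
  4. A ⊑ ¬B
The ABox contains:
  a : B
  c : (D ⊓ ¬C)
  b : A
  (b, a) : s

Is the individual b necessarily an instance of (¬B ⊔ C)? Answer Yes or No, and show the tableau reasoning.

1. b : (¬B ⊔ C)?  L(b) = {A} ∪ {(B ⊓ ¬C)}
   clash {B, ¬B} at b — b ∈ (¬B ⊔ C)
2. Hence b : (¬B ⊔ C): entailed.

Yes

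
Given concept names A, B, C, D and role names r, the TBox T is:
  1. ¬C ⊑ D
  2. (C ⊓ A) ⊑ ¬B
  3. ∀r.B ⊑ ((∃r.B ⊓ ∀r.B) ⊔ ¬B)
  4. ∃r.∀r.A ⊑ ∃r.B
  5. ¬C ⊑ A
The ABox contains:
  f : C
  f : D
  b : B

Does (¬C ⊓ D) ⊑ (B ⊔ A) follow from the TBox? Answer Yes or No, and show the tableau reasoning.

Yes

1. (¬C ⊓ D) ⊑ (B ⊔ A)  ⇔  ((¬C ⊓ D) ⊓ (¬B ⊓ ¬A)) unsat w.r.t. T
   all branches close; clash {A, ¬A} at x₀
2. Hence (¬C ⊓ D) ⊑ (B ⊔ A): entailed.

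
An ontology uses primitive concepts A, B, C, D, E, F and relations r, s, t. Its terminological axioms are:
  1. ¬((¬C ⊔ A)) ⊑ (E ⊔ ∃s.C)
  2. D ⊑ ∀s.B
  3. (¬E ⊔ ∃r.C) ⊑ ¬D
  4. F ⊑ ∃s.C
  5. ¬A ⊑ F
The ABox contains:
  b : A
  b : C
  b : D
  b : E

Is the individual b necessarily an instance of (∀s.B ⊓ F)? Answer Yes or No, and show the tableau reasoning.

No

1. b : (∀s.B ⊓ F)?  L(b) = {A, C, D, E} ∪ {(∃s.¬B ⊔ ¬F)}
   apply at b: D⊑∀s.B
   open: L(b) ⊇ {A, C, D, E, ¬F, …} — b ∉ (∀s.B ⊓ F) possible
2. Hence b : (∀s.B ⊓ F): not entailed.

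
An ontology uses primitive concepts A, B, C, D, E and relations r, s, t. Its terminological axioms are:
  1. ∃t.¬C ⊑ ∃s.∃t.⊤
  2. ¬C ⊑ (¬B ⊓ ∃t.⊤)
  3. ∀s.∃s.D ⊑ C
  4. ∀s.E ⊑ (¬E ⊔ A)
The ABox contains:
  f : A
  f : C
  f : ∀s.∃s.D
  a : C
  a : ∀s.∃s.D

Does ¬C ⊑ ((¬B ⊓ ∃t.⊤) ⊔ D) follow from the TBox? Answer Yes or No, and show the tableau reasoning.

1. ¬C ⊑ ((¬B ⊓ ∃t.⊤) ⊔ D)  ⇔  (¬C ⊓ ((B ⊔ ∀t.⊥) ⊓ ¬D)) unsat w.r.t. T
   all branches close; clash {C, ¬C} at x₀
2. Hence ¬C ⊑ ((¬B ⊓ ∃t.⊤) ⊔ D): entailed.

Yes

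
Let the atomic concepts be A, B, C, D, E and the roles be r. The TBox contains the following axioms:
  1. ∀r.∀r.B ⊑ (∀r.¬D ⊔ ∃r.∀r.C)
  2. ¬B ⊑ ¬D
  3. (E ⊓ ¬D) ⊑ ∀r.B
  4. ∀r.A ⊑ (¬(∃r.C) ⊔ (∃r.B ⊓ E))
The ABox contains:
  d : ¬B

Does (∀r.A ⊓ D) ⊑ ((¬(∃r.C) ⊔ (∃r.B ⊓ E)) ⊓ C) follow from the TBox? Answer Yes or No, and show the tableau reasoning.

1. (∀r.A ⊓ D) ⊑ ((¬(∃r.C) ⊔ (∃r.B ⊓ E)) ⊓ C)  ⇔  ((∀r.A ⊓ D) ⊓ ((∃r.C ⊓ (∀r.¬B ⊔ ¬E)) ⊔ ¬C)) unsat w.r.t. T
   apply at x₀: ∀r.A⊑(¬(∃r.C) ⊔ (∃r.B ⊓ E))
   open: L(x₀) ⊇ {B, D, ¬C, ∀r.A, ∀r.¬C, …} (+ ∃-successors)
2. Hence (∀r.A ⊓ D) ⊑ ((¬(∃r.C) ⊔ (∃r.B ⊓ E)) ⊓ C): not entailed.

No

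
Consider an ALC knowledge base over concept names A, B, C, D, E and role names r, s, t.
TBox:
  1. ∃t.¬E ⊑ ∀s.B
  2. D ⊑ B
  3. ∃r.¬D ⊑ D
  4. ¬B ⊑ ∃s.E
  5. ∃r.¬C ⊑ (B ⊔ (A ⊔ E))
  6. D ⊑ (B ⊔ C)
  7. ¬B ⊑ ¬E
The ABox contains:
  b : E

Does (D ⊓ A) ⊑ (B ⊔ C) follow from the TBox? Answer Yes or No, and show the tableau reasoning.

Yes

1. (D ⊓ A) ⊑ (B ⊔ C)  ⇔  ((D ⊓ A) ⊓ (¬B ⊓ ¬C)) unsat w.r.t. T
   all branches close; clash {C, ¬C} at x₀
2. Hence (D ⊓ A) ⊑ (B ⊔ C): entailed.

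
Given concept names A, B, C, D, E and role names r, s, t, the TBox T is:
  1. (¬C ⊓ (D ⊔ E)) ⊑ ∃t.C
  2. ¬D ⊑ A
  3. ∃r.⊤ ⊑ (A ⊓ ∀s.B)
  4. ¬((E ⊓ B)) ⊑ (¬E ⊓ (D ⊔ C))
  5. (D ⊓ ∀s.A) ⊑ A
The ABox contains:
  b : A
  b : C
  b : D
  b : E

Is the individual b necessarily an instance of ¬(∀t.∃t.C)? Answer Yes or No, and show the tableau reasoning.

1. b : ¬(∀t.∃t.C)?  L(b) = {A, C, D, E} ∪ {∀t.∃t.C}
   open: L(b) ⊇ {A, B, C, D, E, …} — b ∉ ¬(∀t.∃t.C) possible
2. Hence b : ¬(∀t.∃t.C): not entailed.

No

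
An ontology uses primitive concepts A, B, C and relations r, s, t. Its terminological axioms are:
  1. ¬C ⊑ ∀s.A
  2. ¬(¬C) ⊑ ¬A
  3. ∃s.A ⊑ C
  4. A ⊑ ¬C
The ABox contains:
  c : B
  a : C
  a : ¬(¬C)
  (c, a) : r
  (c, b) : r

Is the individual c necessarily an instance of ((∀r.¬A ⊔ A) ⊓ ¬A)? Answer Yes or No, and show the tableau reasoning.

1. c : ((∀r.¬A ⊔ A) ⊓ ¬A)?  L(c) = {B} ∪ {((∃r.A ⊓ ¬A) ⊔ A)}
   open: L(c) ⊇ {B, C, ¬A, ∃r.A} (+ ∃-successors) — c ∉ ((∀r.¬A ⊔ A) ⊓ ¬A) possible
2. Hence c : ((∀r.¬A ⊔ A) ⊓ ¬A): not entailed.

No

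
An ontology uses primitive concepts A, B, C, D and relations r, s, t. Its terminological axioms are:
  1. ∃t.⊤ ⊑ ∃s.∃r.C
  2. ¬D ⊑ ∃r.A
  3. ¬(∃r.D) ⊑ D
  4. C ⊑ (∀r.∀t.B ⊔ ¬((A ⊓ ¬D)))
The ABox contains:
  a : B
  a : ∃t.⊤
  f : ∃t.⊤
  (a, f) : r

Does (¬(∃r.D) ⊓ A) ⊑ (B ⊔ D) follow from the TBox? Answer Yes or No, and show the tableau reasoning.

1. (¬(∃r.D) ⊓ A) ⊑ (B ⊔ D)  ⇔  ((∀r.¬D ⊓ A) ⊓ (¬B ⊓ ¬D)) unsat w.r.t. T
   all branches close; clash {D, ¬D} at x₀
2. Hence (¬(∃r.D) ⊓ A) ⊑ (B ⊔ D): entailed.

Yes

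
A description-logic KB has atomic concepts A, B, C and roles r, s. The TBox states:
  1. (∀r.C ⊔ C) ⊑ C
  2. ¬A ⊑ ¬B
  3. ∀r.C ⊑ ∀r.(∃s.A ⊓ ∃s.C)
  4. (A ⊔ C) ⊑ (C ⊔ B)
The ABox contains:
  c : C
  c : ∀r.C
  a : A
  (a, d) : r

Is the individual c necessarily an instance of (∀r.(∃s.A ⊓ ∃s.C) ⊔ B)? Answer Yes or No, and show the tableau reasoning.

1. c : (∀r.(∃s.A ⊓ ∃s.C) ⊔ B)?  L(c) = {C, ∀r.C} ∪ {(∃r.(∀s.¬A ⊔ ∀s.¬C) ⊓ ¬B)}
   clash {C, ¬C} at an ∃-successor — c ∈ (∀r.(∃s.A ⊓ ∃s.C) ⊔ B)
2. Hence c : (∀r.(∃s.A ⊓ ∃s.C) ⊔ B): entailed.

Yes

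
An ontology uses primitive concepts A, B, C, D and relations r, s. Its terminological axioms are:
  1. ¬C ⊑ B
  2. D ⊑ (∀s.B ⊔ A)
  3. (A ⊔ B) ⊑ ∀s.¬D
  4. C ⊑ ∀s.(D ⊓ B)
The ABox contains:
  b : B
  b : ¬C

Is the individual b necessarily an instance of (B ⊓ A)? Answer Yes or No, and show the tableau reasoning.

1. b : (B ⊓ A)?  L(b) = {B, ¬C} ∪ {(¬B ⊔ ¬A)}
   open: L(b) ⊇ {B, ¬A, ¬C, ¬D, ∀s.¬D} — b ∉ (B ⊓ A) possible
2. Hence b : (B ⊓ A): not entailed.

No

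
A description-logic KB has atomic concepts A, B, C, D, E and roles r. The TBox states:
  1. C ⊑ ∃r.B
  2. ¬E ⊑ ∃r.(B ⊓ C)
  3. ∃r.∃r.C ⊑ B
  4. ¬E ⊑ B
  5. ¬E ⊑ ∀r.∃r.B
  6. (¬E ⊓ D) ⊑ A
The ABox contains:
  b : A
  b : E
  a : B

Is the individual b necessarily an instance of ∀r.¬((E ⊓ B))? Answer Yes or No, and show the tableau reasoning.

1. b : ∀r.¬((E ⊓ B))?  L(b) = {A, E} ∪ {∃r.(E ⊓ B)}
   open: L(b) ⊇ {A, E, ¬C, ∀r.∀r.¬C, ∃r.(E ⊓ B)} (+ ∃-successors) — b ∉ ∀r.¬((E ⊓ B)) possible
2. Hence b : ∀r.¬((E ⊓ B)): not entailed.

No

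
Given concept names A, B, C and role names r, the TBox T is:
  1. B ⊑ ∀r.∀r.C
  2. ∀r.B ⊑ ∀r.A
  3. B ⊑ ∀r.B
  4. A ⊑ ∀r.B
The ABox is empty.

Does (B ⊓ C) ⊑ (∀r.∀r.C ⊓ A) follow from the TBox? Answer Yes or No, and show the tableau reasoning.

1. (B ⊓ C) ⊑ (∀r.∀r.C ⊓ A)  ⇔  ((B ⊓ C) ⊓ (∃r.∃r.¬C ⊔ ¬A)) unsat w.r.t. T
   apply at x₀: B⊑∀r.∀r.C; B⊑∀r.B
   open: L(x₀) ⊇ {B, C, ¬A, ∀r.A, ∀r.B, …}
2. Hence (B ⊓ C) ⊑ (∀r.∀r.C ⊓ A): not entailed.

No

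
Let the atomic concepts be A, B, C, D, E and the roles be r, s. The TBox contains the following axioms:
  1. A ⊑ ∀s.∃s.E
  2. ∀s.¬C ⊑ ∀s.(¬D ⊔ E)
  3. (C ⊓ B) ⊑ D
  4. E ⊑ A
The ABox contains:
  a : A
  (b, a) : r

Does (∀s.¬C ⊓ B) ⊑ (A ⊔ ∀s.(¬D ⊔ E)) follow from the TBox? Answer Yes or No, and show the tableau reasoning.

1. (∀s.¬C ⊓ B) ⊑ (A ⊔ ∀s.(¬D ⊔ E))  ⇔  ((∀s.¬C ⊓ B) ⊓ (¬A ⊓ ∃s.(D ⊓ ¬E))) unsat w.r.t. T
   all branches close; clash {A, ¬A} at x₀
2. Hence (∀s.¬C ⊓ B) ⊑ (A ⊔ ∀s.(¬D ⊔ E)): entailed.

Yes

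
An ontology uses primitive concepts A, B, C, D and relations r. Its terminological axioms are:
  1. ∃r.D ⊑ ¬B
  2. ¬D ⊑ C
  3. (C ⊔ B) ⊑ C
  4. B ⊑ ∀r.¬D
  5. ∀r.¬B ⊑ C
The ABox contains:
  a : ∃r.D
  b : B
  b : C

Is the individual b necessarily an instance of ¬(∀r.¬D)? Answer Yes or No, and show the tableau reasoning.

No

1. b : ¬(∀r.¬D)?  L(b) = {B, C} ∪ {∀r.¬D}
   open: L(b) ⊇ {B, C, ∀r.¬D} — b ∉ ¬(∀r.¬D) possible
2. Hence b : ¬(∀r.¬D): not entailed.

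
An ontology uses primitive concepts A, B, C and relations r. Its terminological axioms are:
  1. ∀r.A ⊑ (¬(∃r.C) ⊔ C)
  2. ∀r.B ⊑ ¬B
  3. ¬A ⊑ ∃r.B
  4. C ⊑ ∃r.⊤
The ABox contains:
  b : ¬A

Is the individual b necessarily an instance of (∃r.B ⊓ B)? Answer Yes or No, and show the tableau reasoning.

No

1. b : (∃r.B ⊓ B)?  L(b) = {¬A} ∪ {(∀r.¬B ⊔ ¬B)}
   apply at b: ¬A⊑∃r.B
   open: L(b) ⊇ {¬A, ¬B, ¬C, ∃r.B, ∃r.¬A} (+ ∃-successors) — b ∉ (∃r.B ⊓ B) possible
2. Hence b : (∃r.B ⊓ B): not entailed.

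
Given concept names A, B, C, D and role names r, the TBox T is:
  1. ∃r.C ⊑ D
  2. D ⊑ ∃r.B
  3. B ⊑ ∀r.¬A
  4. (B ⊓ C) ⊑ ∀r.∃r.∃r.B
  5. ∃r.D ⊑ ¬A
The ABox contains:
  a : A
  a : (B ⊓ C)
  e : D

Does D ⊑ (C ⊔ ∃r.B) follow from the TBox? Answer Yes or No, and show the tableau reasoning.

Yes

1. D ⊑ (C ⊔ ∃r.B)  ⇔  (D ⊓ (¬C ⊓ ∀r.¬B)) unsat w.r.t. T
   all branches close; clash {B, ¬B} at an ∃-successor
2. Hence D ⊑ (C ⊔ ∃r.B): entailed.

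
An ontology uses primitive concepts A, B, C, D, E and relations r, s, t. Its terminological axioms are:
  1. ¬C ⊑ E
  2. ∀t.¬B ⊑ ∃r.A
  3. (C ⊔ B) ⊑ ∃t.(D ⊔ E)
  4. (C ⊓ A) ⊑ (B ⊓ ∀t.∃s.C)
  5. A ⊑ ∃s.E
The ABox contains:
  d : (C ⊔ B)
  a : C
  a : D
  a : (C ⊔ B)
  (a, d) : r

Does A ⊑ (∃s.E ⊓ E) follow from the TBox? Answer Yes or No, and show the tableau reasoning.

No

1. A ⊑ (∃s.E ⊓ E)  ⇔  (A ⊓ (∀s.¬E ⊔ ¬E)) unsat w.r.t. T
   apply at x₀: A⊑∃s.E
   open: L(x₀) ⊇ {A, B, C, ¬E, ∀t.∃s.C, …} (+ ∃-successors)
2. Hence A ⊑ (∃s.E ⊓ E): not entailed.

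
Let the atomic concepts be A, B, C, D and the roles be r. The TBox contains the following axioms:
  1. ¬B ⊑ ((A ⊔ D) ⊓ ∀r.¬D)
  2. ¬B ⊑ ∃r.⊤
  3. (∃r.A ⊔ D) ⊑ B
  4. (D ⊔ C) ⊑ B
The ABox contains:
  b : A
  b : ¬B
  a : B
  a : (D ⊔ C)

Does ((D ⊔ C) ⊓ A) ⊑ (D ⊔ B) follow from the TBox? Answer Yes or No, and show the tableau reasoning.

Yes

1. ((D ⊔ C) ⊓ A) ⊑ (D ⊔ B)  ⇔  (((D ⊔ C) ⊓ A) ⊓ (¬D ⊓ ¬B)) unsat w.r.t. T
   all branches close; clash {B, ¬B} at x₀
2. Hence ((D ⊔ C) ⊓ A) ⊑ (D ⊔ B): entailed.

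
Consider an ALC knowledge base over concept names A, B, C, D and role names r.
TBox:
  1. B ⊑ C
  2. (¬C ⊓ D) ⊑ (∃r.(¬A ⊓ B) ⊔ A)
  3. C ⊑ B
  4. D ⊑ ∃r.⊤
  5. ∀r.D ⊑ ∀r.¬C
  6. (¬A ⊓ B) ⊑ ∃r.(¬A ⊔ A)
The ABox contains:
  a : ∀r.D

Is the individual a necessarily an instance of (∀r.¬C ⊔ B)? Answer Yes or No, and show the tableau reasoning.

1. a : (∀r.¬C ⊔ B)?  L(a) = {∀r.D} ∪ {(∃r.C ⊓ ¬B)}
   clash {B, ¬B} at a — a ∈ (∀r.¬C ⊔ B)
2. Hence a : (∀r.¬C ⊔ B): entailed.

Yes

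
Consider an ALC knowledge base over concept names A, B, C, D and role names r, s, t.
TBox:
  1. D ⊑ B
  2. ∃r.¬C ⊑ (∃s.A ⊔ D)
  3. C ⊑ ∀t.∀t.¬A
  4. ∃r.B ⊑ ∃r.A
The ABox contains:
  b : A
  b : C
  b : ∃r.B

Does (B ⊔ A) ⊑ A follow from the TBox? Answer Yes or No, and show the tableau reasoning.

1. (B ⊔ A) ⊑ A  ⇔  ((B ⊔ A) ⊓ ¬A) unsat w.r.t. T
   open: L(x₀) ⊇ {B, ¬A, ¬C, ∀r.C, ∀r.¬B}
2. Hence (B ⊔ A) ⊑ A: not entailed.

No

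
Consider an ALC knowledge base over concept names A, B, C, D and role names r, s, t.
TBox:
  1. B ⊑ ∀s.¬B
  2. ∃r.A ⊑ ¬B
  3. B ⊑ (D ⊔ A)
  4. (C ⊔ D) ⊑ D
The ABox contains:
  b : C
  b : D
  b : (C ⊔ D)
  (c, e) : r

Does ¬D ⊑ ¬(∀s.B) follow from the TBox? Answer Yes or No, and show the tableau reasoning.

1. ¬D ⊑ ¬(∀s.B)  ⇔  (¬D ⊓ ∀s.B) unsat w.r.t. T
   open: L(x₀) ⊇ {¬B, ¬C, ¬D, ∀s.B}
2. Hence ¬D ⊑ ¬(∀s.B): not entailed.

No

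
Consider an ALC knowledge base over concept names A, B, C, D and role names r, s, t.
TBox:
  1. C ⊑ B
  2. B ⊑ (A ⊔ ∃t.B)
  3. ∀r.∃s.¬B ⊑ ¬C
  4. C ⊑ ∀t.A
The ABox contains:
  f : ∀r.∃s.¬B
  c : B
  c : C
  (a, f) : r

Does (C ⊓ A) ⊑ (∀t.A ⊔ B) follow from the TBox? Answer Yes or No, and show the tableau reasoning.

1. (C ⊓ A) ⊑ (∀t.A ⊔ B)  ⇔  ((C ⊓ A) ⊓ (∃t.¬A ⊓ ¬B)) unsat w.r.t. T
   all branches close; clash {B, ¬B} at x₀
2. Hence (C ⊓ A) ⊑ (∀t.A ⊔ B): entailed.

Yes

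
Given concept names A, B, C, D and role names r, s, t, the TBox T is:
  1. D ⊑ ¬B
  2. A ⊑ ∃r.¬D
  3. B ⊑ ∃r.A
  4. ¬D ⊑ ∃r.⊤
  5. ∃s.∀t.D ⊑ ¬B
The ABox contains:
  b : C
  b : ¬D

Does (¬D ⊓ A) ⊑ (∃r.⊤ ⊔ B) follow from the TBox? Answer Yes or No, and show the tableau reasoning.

1. (¬D ⊓ A) ⊑ (∃r.⊤ ⊔ B)  ⇔  ((¬D ⊓ A) ⊓ (∀r.⊥ ⊓ ¬B)) unsat w.r.t. T
   all branches close; clash ⊥ at an ∃-successor
2. Hence (¬D ⊓ A) ⊑ (∃r.⊤ ⊔ B): entailed.

Yes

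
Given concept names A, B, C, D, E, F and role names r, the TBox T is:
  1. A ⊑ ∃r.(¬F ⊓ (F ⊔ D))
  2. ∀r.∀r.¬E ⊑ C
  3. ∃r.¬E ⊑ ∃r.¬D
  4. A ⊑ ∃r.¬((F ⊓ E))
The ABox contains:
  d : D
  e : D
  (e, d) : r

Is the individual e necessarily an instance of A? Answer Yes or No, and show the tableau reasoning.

No

1. e : A?  L(e) = {D} ∪ {¬A}
   open: L(e) ⊇ {D, ¬A, ∀r.E, ∃r.∃r.E} (+ ∃-successors) — e ∉ A possible
2. Hence e : A: not entailed.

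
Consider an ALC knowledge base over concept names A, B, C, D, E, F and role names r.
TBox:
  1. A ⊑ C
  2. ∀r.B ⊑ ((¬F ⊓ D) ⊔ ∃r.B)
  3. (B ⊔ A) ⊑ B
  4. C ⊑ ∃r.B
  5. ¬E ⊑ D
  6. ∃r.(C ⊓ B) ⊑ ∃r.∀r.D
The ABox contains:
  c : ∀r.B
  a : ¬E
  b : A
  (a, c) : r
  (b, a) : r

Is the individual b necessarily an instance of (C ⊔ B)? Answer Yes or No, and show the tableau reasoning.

1. b : (C ⊔ B)?  L(b) = {A} ∪ {(¬C ⊓ ¬B)}
   clash {C, ¬C} at b — b ∈ (C ⊔ B)
2. Hence b : (C ⊔ B): entailed.

Yes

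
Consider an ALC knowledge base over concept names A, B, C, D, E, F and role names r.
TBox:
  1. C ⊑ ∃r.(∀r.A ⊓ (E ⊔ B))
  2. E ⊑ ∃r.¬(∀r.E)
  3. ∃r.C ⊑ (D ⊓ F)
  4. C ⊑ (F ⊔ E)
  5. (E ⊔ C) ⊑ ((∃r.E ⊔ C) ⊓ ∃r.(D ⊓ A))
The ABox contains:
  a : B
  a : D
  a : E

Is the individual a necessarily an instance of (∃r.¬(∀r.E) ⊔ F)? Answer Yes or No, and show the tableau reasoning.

1. a : (∃r.¬(∀r.E) ⊔ F)?  L(a) = {B, D, E} ∪ {(∀r.∀r.E ⊓ ¬F)}
   clash {F, ¬F} at a — a ∈ (∃r.¬(∀r.E) ⊔ F)
2. Hence a : (∃r.¬(∀r.E) ⊔ F): entailed.

Yes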